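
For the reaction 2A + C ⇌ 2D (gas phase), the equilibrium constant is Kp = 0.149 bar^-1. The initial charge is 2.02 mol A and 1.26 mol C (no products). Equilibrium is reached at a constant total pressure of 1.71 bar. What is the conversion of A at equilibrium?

X = 0.227

Take 2.02 mol A as basis and let X be its fractional conversion, so ξ = 1.01X.
Species balance: n_A = 2.02 − 2.02X; n_C = 1.26 − 1.01X; n_D = 2.02X.
Total moles n_T = 3.28 − 1.01X.
y_i = n_i/n_T, p_i = y_i·P. Kp = p_D^2 / (p_A^2 p_C).
This yields a degree-3 equation in X; solving on (0,1), X = 0.227.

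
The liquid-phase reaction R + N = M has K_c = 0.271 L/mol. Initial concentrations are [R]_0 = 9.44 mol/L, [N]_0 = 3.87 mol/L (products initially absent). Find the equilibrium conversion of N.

Let X = conversion of N; extent ξ = 3.87·X mol/L.
Concentrations: [R] = 9.44 − 3.87X; [N] = 3.87 − 3.87X; [M] = 3.87X.
K_c = [M] / ([R] [N]).
Equating to 0.271 L/mol: the physical root is X = 0.652.

X = 0.652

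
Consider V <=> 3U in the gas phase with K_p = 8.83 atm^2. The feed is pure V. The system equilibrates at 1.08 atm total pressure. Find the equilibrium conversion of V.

X = 0.756

Basis: 1 mol V initially; let X = conversion of V. Extent ξ = X.
Mole table: n_V = 1 − X; n_U = 3X.
n_T = Σnᵢ = 1 + 2X.
Mole fractions y_i = n_i/n_T; K_p = p_U^3 / (p_V) with p_i = y_i·P.
Substituting and setting equal to 8.83 atm^2 gives a polynomial in X; the root in (0,1) is X = 0.756.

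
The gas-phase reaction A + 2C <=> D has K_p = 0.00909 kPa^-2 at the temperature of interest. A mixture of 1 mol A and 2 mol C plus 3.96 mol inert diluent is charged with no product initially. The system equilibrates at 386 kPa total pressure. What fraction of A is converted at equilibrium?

X = 0.837

Take 1 mol A as basis and let X be its fractional conversion, so ξ = X.
Species balance: n_A = 1 − X; n_C = 2 − 2X; n_D = X; n_I = 3.96 (inert).
Summing: n_T = 6.96 − 2X.
Mole fractions y_i = n_i/n_T; K_p = p_D / (p_A p_C^2) with p_i = y_i·P.
Setting this equal to 0.00909 kPa^-2 and taking the physical root (0 < X < 1) gives X = 0.837.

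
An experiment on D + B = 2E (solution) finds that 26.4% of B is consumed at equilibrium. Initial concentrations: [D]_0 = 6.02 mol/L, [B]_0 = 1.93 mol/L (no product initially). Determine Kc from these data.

Let X = conversion of B.
Concentrations: [D] = 6.02 − 1.93X; [B] = 1.93 − 1.93X; [E] = 3.86X.
At X = 0.264: [D] = 5.51, [B] = 1.42, [E] = 1.02.
Kc = [E]^2 / ([D] [B]) = 0.133.

Kc = 0.133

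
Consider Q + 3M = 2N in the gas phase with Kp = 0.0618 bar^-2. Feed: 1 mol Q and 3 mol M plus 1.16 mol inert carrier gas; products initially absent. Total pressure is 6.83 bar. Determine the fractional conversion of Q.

Let X = conversion of Q (basis 1 mol Q); extent of reaction ξ = X.
At extent ξ: n_Q = 1 − X; n_M = 3 − 3X; n_N = 2X; n_I = 1.16 (inert).
Summing: n_T = 5.16 − 2X.
Mole fractions y_i = n_i/n_T; Kp = p_N^2 / (p_Q p_M^3) with p_i = y_i·P.
Setting this equal to 0.0618 bar^-2 and taking the physical root (0 < X < 1) gives X = 0.383.

X = 0.383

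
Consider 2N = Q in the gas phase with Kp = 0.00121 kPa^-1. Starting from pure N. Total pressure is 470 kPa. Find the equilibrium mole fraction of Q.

Take 1 mol N as basis and let X be its fractional conversion, so ξ = 0.5X.
Moles: n_N = 1 − X; n_Q = 0.5X.
n_T = Σnᵢ = 1 − 0.5X.
y_i = n_i/n_T, p_i = y_i·P. Kp = p_Q / (p_N^2).
This yields a degree-2 equation in X; solving on (0,1), X = 0.447.
Then n_Q = 0.224, n_T = 0.776, so y_Q = 0.288.

y_Q = 0.288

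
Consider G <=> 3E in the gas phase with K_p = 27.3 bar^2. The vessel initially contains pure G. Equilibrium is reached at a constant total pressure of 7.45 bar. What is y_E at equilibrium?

Let X = conversion of G (basis 1 mol G); extent of reaction ξ = X.
Moles: n_G = 1 − X; n_E = 3X.
Summing: n_T = 1 + 2X.
With p_i = (n_i/n_T)P, K_p = p_E^3 / (p_G).
Setting this equal to 27.3 bar^2 and taking the physical root (0 < X < 1) gives X = 0.322.
Then n_E = 0.966, n_T = 1.64, so y_E = 0.588.

y_E = 0.588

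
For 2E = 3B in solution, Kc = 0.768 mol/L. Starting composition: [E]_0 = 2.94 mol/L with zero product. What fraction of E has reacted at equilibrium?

Let X = conversion of E; extent ξ = 2.94X/2 mol/L.
Concentrations: [E] = 2.94 − 2.94X; [B] = 4.41X.
Kc = [B]^3 / ([E]^2).
This equals 0.768 at X = 0.327 (the root in 0 < X < 1).

X = 0.327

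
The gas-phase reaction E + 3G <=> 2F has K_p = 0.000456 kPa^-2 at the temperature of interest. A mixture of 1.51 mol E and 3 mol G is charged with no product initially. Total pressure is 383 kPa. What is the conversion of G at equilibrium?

Let X = conversion of G (basis 3 mol G); extent of reaction ξ = X.
Mole table: n_E = 1.51 − X; n_G = 3 − 3X; n_F = 2X.
Total moles n_T = 4.51 − 2X.
y_i = n_i/n_T, p_i = y_i·P. K_p = p_F^2 / (p_E p_G^3).
Setting this equal to 0.000456 kPa^-2 and taking the physical root (0 < X < 1) gives X = 0.753.

X = 0.753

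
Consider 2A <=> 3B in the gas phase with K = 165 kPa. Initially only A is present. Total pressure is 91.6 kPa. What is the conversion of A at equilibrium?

X = 0.530

Let X = conversion of A (basis 1 mol A); extent of reaction ξ = 0.5X.
Mole table: n_A = 1 − X; n_B = 1.5X.
Summing: n_T = 1 + 0.5X.
y_i = n_i/n_T, p_i = y_i·P. K = p_B^3 / (p_A^2).
Substituting and setting equal to 165 kPa gives a polynomial in X; the root in (0,1) is X = 0.530.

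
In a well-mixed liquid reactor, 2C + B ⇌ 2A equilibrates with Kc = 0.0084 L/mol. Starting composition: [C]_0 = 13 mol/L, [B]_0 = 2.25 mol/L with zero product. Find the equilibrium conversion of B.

X = 0.298

Let X = conversion of B; extent ξ = 2.25·X mol/L.
Concentrations: [C] = 13 − 4.5X; [B] = 2.25 − 2.25X; [A] = 4.5X.
Kc = [A]^2 / ([C]^2 [B]).
Solving Kc = 0.0084 for X ∈ (0,1): X = 0.298.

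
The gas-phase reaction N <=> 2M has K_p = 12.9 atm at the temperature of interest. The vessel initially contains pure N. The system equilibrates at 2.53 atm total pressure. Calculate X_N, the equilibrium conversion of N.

Let X = conversion of N (basis 1 mol N); extent of reaction ξ = X.
At extent ξ: n_N = 1 − X; n_M = 2X.
n_T = Σnᵢ = 1 + X.
With p_i = (n_i/n_T)P, K_p = p_M^2 / (p_N).
Substituting and setting equal to 12.9 atm gives a polynomial in X; the root in (0,1) is X = 0.749.

X = 0.749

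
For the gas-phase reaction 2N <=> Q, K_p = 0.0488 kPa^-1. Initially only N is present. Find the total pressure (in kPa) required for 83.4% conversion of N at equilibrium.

Basis: 1 mol N initially; let X = conversion of N. Extent ξ = 0.5X.
At extent ξ: n_N = 1 − X; n_Q = 0.5X.
Total moles n_T = 1 − 0.5X.
K_p = p_Q / (p_N^2) with p_i = (n_i/n_T)·P.
At X = 0.834: the mole-fraction product g(X) = Π y_i^ν_i = 8.822. Since K_p = g(X)·P^{-1}, P = (g/K_p)^(1/1) = (8.822/0.0488)^(1/1) = 181 kPa.

P = 181 kPa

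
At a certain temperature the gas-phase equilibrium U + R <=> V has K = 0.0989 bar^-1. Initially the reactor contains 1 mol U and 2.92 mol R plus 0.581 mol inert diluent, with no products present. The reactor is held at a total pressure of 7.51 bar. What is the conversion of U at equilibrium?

X = 0.316

Basis: 1 mol U initially; let X = conversion of U. Extent ξ = X.
At extent ξ: n_U = 1 − X; n_R = 2.92 − X; n_V = X; n_I = 0.581 (inert).
Total moles n_T = 4.5 − X.
Mole fractions y_i = n_i/n_T; K = p_V / (p_U p_R) with p_i = y_i·P.
Setting this equal to 0.0989 bar^-1 and taking the physical root (0 < X < 1) gives X = 0.316.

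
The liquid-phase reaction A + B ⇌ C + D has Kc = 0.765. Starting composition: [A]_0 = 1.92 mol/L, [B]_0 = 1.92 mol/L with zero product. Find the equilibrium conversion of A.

Let X = conversion of A; extent ξ = 1.92·X mol/L.
Concentrations: [A] = 1.92 − 1.92X; [B] = 1.92 − 1.92X; [C] = 1.92X; [D] = 1.92X.
Kc = [C] [D] / ([A] [B]).
This equals 0.765 at X = 0.467 (the root in 0 < X < 1).

X = 0.467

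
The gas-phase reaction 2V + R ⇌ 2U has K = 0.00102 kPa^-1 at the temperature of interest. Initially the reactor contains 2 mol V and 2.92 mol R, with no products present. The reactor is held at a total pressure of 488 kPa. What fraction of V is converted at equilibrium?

X = 0.346

Let X = conversion of V (basis 2 mol V); extent of reaction ξ = X.
At extent ξ: n_V = 2 − 2X; n_R = 2.92 − X; n_U = 2X.
n_T = Σnᵢ = 4.92 − X.
Mole fractions y_i = n_i/n_T; K = p_U^2 / (p_V^2 p_R) with p_i = y_i·P.
This yields a degree-3 equation in X; solving on (0,1), X = 0.346.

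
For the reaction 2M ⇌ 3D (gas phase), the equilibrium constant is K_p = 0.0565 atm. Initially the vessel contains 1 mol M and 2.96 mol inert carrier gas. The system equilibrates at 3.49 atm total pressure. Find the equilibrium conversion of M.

Take 1 mol M as basis and let X be its fractional conversion, so ξ = 0.5X.
Species balance: n_M = 1 − X; n_D = 1.5X; n_I = 2.96 (inert).
Total moles n_T = 3.96 + 0.5X.
y_i = n_i/n_T, p_i = y_i·P. K_p = p_D^3 / (p_M^2).
This yields a degree-3 equation in X; solving on (0,1), X = 0.227.

X = 0.227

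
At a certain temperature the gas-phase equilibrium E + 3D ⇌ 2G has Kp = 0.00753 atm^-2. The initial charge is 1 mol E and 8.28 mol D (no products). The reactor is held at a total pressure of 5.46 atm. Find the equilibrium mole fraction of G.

y_G = 0.096

Basis: 1 mol E initially; let X = conversion of E. Extent ξ = X.
Species balance: n_E = 1 − X; n_D = 8.28 − 3X; n_G = 2X.
n_T = Σnᵢ = 9.28 − 2X.
Mole fractions y_i = n_i/n_T; Kp = p_G^2 / (p_E p_D^3) with p_i = y_i·P.
Equating to 0.00753 atm^-2 and solving on 0 < X < 1: X = 0.405.
Then n_G = 0.81, n_T = 8.47, so y_G = 0.096.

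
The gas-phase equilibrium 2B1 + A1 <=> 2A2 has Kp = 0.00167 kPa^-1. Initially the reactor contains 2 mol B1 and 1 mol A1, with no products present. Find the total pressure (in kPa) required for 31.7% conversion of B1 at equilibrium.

P = 507 kPa

Take 2 mol B1 as basis and let X be its fractional conversion, so ξ = X.
Species balance: n_B1 = 2 − 2X; n_A1 = 1 − X; n_A2 = 2X.
Summing: n_T = 3 − X.
Kp = p_A2^2 / (p_B1^2 p_A1) with p_i = (n_i/n_T)·P.
At X = 0.317: the mole-fraction product g(X) = Π y_i^ν_i = 0.8462. Since Kp = g(X)·P^{-1}, P = (g/Kp)^(1/1) = (0.8462/0.00167)^(1/1) = 507 kPa.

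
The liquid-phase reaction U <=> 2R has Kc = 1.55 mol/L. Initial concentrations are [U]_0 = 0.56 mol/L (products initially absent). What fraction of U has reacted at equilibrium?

Let X = conversion of U; extent ξ = 0.56·X mol/L.
Concentrations: [U] = 0.56 − 0.56X; [R] = 1.12X.
Kc = [R]^2 / ([U]).
This equals 1.55 at X = 0.555 (the root in 0 < X < 1).

X = 0.555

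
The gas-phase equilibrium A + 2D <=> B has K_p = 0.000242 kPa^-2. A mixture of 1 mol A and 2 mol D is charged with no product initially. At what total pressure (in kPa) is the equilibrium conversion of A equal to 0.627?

P = 195 kPa

Basis: 1 mol A initially; let X = conversion of A. Extent ξ = X.
At extent ξ: n_A = 1 − X; n_D = 2 − 2X; n_B = X.
n_T = Σnᵢ = 3 − 2X.
K_p = p_B / (p_A p_D^2) with p_i = (n_i/n_T)·P.
At X = 0.627: the mole-fraction product g(X) = Π y_i^ν_i = 9.208. Since K_p = g(X)·P^{-2}, P = (g/K_p)^(1/2) = (9.208/0.000242)^(1/2) = 195 kPa.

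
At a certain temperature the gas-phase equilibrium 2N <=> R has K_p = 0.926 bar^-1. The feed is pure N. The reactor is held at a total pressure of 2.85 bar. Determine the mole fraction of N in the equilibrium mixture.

Take 1 mol N as basis and let X be its fractional conversion, so ξ = 0.5X.
At extent ξ: n_N = 1 − X; n_R = 0.5X.
Total moles n_T = 1 − 0.5X.
With p_i = (n_i/n_T)P, K_p = p_R / (p_N^2).
This yields a degree-2 equation in X; solving on (0,1), X = 0.706.
Then n_N = 0.294, n_T = 0.647, so y_N = 0.455.

y_N = 0.455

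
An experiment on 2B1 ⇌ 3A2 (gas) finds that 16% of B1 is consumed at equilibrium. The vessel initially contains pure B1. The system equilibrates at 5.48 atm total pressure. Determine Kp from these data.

Take 1 mol B1 as basis and let X be its fractional conversion, so ξ = 0.5X.
Moles: n_B1 = 1 − X; n_A2 = 1.5X.
Total moles n_T = 1 + 0.5X.
At X = 0.16: n_B1 = 0.84, n_A2 = 0.24, n_T = 1.08.
p_i = (n_i/n_T)·P. Kp = p_A2^3 / (p_B1^2) = 0.0994 atm.

Kp = 0.0994 atm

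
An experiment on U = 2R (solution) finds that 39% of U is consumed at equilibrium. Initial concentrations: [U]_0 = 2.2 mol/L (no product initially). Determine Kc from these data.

Kc = 2.19 mol/L

Let X = conversion of U.
Concentrations: [U] = 2.2 − 2.2X; [R] = 4.4X.
At X = 0.39: [U] = 1.34, [R] = 1.72.
Kc = [R]^2 / ([U]) = 2.19 mol/L.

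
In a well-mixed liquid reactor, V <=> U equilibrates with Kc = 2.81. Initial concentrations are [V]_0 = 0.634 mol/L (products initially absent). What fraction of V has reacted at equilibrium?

Let X = conversion of V; extent ξ = 0.634·X mol/L.
Concentrations: [V] = 0.634 − 0.634X; [U] = 0.634X.
Kc = [U] / ([V]).
Setting equal to 2.81 and solving for X on (0,1) gives X = 0.738.

X = 0.738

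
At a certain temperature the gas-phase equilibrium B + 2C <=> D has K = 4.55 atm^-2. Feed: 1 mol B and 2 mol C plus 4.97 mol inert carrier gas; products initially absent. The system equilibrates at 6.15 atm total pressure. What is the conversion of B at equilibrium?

X = 0.652

Take 1 mol B as basis and let X be its fractional conversion, so ξ = X.
Mole table: n_B = 1 − X; n_C = 2 − 2X; n_D = X; n_I = 4.97 (inert).
n_T = Σnᵢ = 7.97 − 2X.
Mole fractions y_i = n_i/n_T; K = p_D / (p_B p_C^2) with p_i = y_i·P.
Substituting and setting equal to 4.55 atm^-2 gives a polynomial in X; the root in (0,1) is X = 0.652.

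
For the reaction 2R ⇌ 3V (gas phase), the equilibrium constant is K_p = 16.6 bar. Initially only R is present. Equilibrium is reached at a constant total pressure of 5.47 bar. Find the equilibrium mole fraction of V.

y_V = 0.679

Basis: 1 mol R initially; let X = conversion of R. Extent ξ = 0.5X.
Species balance: n_R = 1 − X; n_V = 1.5X.
n_T = Σnᵢ = 1 + 0.5X.
y_i = n_i/n_T, p_i = y_i·P. K_p = p_V^3 / (p_R^2).
This yields a degree-3 equation in X; solving on (0,1), X = 0.585.
Then n_V = 0.877, n_T = 1.29, so y_V = 0.679.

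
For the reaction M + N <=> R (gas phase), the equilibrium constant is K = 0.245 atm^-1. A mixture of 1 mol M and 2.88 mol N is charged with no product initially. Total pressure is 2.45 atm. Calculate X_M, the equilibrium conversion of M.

X = 0.302

Take 1 mol M as basis and let X be its fractional conversion, so ξ = X.
Moles: n_M = 1 − X; n_N = 2.88 − X; n_R = X.
Summing: n_T = 3.88 − X.
With p_i = (n_i/n_T)P, K = p_R / (p_M p_N).
Substituting and setting equal to 0.245 atm^-1 gives a polynomial in X; the root in (0,1) is X = 0.302.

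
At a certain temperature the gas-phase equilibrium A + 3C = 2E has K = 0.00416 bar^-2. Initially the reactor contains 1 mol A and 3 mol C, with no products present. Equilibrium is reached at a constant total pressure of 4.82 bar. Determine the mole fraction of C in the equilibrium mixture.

y_C = 0.687

Let X = conversion of A (basis 1 mol A); extent of reaction ξ = X.
At extent ξ: n_A = 1 − X; n_C = 3 − 3X; n_E = 2X.
Total moles n_T = 4 − 2X.
With p_i = (n_i/n_T)P, K = p_E^2 / (p_A p_C^3).
Setting this equal to 0.00416 bar^-2 and taking the physical root (0 < X < 1) gives X = 0.156.
Then n_C = 2.53, n_T = 3.69, so y_C = 0.687.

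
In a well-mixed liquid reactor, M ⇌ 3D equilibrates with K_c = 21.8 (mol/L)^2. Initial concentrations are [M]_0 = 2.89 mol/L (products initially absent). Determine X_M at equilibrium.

X = 0.389

Let X = conversion of M; extent ξ = 2.89·X mol/L.
Concentrations: [M] = 2.89 − 2.89X; [D] = 8.67X.
K_c = [D]^3 / ([M]).
Solving K_c = 21.8 for X ∈ (0,1): X = 0.389.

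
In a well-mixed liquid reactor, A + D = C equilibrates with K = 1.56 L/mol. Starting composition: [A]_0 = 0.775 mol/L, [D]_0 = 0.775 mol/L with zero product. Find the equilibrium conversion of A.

X = 0.414

Let X = conversion of A; extent ξ = 0.775·X mol/L.
Concentrations: [A] = 0.775 − 0.775X; [D] = 0.775 − 0.775X; [C] = 0.775X.
K = [C] / ([A] [D]).
Setting equal to 1.56 and solving for X on (0,1) gives X = 0.414.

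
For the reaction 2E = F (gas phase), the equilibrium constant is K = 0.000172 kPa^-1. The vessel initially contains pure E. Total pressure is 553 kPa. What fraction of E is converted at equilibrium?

X = 0.149

Basis: 1 mol E initially; let X = conversion of E. Extent ξ = 0.5X.
At extent ξ: n_E = 1 − X; n_F = 0.5X.
Summing: n_T = 1 − 0.5X.
With p_i = (n_i/n_T)P, K = p_F / (p_E^2).
Substituting and setting equal to 0.000172 kPa^-1 gives a polynomial in X; the root in (0,1) is X = 0.149.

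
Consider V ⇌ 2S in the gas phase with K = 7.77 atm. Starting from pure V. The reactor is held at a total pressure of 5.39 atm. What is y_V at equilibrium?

Basis: 1 mol V initially; let X = conversion of V. Extent ξ = X.
Mole table: n_V = 1 − X; n_S = 2X.
n_T = Σnᵢ = 1 + X.
Mole fractions y_i = n_i/n_T; K = p_S^2 / (p_V) with p_i = y_i·P.
Setting this equal to 7.77 atm and taking the physical root (0 < X < 1) gives X = 0.515.
Then n_V = 0.485, n_T = 1.51, so y_V = 0.320.

y_V = 0.320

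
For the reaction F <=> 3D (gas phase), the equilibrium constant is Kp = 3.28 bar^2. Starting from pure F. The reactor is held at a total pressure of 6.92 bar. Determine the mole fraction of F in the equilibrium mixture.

Basis: 1 mol F initially; let X = conversion of F. Extent ξ = X.
At extent ξ: n_F = 1 − X; n_D = 3X.
n_T = Σnᵢ = 1 + 2X.
With p_i = (n_i/n_T)P, Kp = p_D^3 / (p_F).
Substituting and setting equal to 3.28 bar^2 gives a polynomial in X; the root in (0,1) is X = 0.154.
Then n_F = 0.846, n_T = 1.31, so y_F = 0.646.

y_F = 0.646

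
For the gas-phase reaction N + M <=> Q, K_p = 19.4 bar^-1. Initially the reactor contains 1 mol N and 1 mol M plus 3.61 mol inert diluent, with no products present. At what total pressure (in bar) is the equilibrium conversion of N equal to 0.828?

P = 6.9 bar

Take 1 mol N as basis and let X be its fractional conversion, so ξ = X.
Species balance: n_N = 1 − X; n_M = 1 − X; n_Q = X; n_I = 3.61 (inert).
Total moles n_T = 5.61 − X.
K_p = p_Q / (p_N p_M) with p_i = (n_i/n_T)·P.
At X = 0.828: the mole-fraction product g(X) = Π y_i^ν_i = 133.8. Since K_p = g(X)·P^{-1}, P = (g/K_p)^(1/1) = (133.8/19.4)^(1/1) = 6.9 bar.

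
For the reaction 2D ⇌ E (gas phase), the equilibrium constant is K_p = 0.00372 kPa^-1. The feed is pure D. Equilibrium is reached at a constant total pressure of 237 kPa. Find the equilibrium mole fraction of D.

Let X = conversion of D (basis 1 mol D); extent of reaction ξ = 0.5X.
Species balance: n_D = 1 − X; n_E = 0.5X.
Total moles n_T = 1 − 0.5X.
With p_i = (n_i/n_T)P, K_p = p_E / (p_D^2).
Equating to 0.00372 kPa^-1 and solving on 0 < X < 1: X = 0.530.
Then n_D = 0.47, n_T = 0.735, so y_D = 0.639.

y_D = 0.639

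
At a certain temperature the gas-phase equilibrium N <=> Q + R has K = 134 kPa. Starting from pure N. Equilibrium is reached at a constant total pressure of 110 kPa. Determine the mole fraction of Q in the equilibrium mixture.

y_Q = 0.426

Take 1 mol N as basis and let X be its fractional conversion, so ξ = X.
Mole table: n_N = 1 − X; n_Q = X; n_R = X.
n_T = Σnᵢ = 1 + X.
With p_i = (n_i/n_T)P, K = p_Q p_R / (p_N).
Equating to 134 kPa and solving on 0 < X < 1: X = 0.741.
Then n_Q = 0.741, n_T = 1.74, so y_Q = 0.426.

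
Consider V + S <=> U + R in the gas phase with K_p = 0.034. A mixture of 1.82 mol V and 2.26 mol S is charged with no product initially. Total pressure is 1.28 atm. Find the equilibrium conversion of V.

Take 1.82 mol V as basis and let X be its fractional conversion, so ξ = 1.82X.
Moles: n_V = 1.82 − 1.82X; n_S = 2.26 − 1.82X; n_U = 1.82X; n_R = 1.82X.
Total moles n_T = 4.08 (Δν = 0, constant).
With p_i = (n_i/n_T)P, K_p = p_U p_R / (p_V p_S).
Substituting and setting equal to 0.034 gives a polynomial in X; the root in (0,1) is X = 0.173.

X = 0.173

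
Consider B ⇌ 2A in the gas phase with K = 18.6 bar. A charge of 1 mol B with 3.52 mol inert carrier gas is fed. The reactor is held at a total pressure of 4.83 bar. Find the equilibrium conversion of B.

X = 0.858

Let X = conversion of B (basis 1 mol B); extent of reaction ξ = X.
Species balance: n_B = 1 − X; n_A = 2X; n_I = 3.52 (inert).
n_T = Σnᵢ = 4.52 + X.
y_i = n_i/n_T, p_i = y_i·P. K = p_A^2 / (p_B).
Substituting and setting equal to 18.6 bar gives a polynomial in X; the root in (0,1) is X = 0.858.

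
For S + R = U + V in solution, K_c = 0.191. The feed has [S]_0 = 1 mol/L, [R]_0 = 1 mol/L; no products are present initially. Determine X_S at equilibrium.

Let X = conversion of S; extent ξ = 1·X mol/L.
Concentrations: [S] = 1 − 1X; [R] = 1 − 1X; [U] = 1X; [V] = 1X.
K_c = [U] [V] / ([S] [R]).
Setting equal to 0.191 and solving for X on (0,1) gives X = 0.304.

X = 0.304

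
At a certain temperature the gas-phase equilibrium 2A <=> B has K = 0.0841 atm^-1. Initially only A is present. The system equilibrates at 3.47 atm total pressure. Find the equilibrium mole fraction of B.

Basis: 1 mol A initially; let X = conversion of A. Extent ξ = 0.5X.
Mole table: n_A = 1 − X; n_B = 0.5X.
Summing: n_T = 1 − 0.5X.
Mole fractions y_i = n_i/n_T; K = p_B / (p_A^2) with p_i = y_i·P.
Setting this equal to 0.0841 atm^-1 and taking the physical root (0 < X < 1) gives X = 0.321.
Then n_B = 0.16, n_T = 0.84, so y_B = 0.191.

y_B = 0.191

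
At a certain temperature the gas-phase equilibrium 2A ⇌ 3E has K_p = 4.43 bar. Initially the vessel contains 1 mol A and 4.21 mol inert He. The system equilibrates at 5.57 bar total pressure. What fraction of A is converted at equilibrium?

X = 0.596

Basis: 1 mol A initially; let X = conversion of A. Extent ξ = 0.5X.
Moles: n_A = 1 − X; n_E = 1.5X; n_I = 4.21 (inert).
Summing: n_T = 5.21 + 0.5X.
y_i = n_i/n_T, p_i = y_i·P. K_p = p_E^3 / (p_A^2).
Substituting and setting equal to 4.43 bar gives a polynomial in X; the root in (0,1) is X = 0.596.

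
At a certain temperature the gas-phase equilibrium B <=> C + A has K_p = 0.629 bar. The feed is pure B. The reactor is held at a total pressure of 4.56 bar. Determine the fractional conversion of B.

X = 0.348

Let X = conversion of B (basis 1 mol B); extent of reaction ξ = X.
Species balance: n_B = 1 − X; n_C = X; n_A = X.
n_T = Σnᵢ = 1 + X.
y_i = n_i/n_T, p_i = y_i·P. K_p = p_C p_A / (p_B).
Setting this equal to 0.629 bar and taking the physical root (0 < X < 1) gives X = 0.348.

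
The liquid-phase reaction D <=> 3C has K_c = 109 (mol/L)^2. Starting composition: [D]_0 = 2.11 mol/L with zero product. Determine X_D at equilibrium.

X = 0.669

Let X = conversion of D; extent ξ = 2.11·X mol/L.
Concentrations: [D] = 2.11 − 2.11X; [C] = 6.33X.
K_c = [C]^3 / ([D]).
Equating to 109 (mol/L)^2: the physical root is X = 0.669.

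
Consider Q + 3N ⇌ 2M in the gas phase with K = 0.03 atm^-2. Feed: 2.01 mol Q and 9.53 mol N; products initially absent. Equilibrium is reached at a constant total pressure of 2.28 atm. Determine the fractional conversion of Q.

Basis: 2.01 mol Q initially; let X = conversion of Q. Extent ξ = 2.01X.
Species balance: n_Q = 2.01 − 2.01X; n_N = 9.53 − 6.03X; n_M = 4.02X.
Summing: n_T = 11.5 − 4.02X.
With p_i = (n_i/n_T)P, K = p_M^2 / (p_Q p_N^3).
Setting this equal to 0.03 atm^-2 and taking the physical root (0 < X < 1) gives X = 0.257.

X = 0.257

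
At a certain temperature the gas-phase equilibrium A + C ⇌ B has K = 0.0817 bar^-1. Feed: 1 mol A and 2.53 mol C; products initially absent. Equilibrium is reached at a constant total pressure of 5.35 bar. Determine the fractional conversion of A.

X = 0.233

Let X = conversion of A (basis 1 mol A); extent of reaction ξ = X.
Mole table: n_A = 1 − X; n_C = 2.53 − X; n_B = X.
Summing: n_T = 3.53 − X.
With p_i = (n_i/n_T)P, K = p_B / (p_A p_C).
Equating to 0.0817 bar^-1 and solving on 0 < X < 1: X = 0.233.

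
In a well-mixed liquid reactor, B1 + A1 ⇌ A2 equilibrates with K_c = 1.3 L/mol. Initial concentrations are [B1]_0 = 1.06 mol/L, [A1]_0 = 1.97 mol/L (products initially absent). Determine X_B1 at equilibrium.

X = 0.629

Let X = conversion of B1; extent ξ = 1.06·X mol/L.
Concentrations: [B1] = 1.06 − 1.06X; [A1] = 1.97 − 1.06X; [A2] = 1.06X.
K_c = [A2] / ([B1] [A1]).
This equals 1.3 at X = 0.629 (the root in 0 < X < 1).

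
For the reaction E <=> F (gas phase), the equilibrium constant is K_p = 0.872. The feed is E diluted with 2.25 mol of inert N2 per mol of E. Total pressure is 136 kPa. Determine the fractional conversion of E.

X = 0.466

Take 1 mol E as basis and let X be its fractional conversion, so ξ = X.
At extent ξ: n_E = 1 − X; n_F = X; n_I = 2.25 (inert).
n_T stays at 3.25 (no change in mole number).
With p_i = (n_i/n_T)P, K_p = p_F / (p_E).
This yields a degree-1 equation in X; solving on (0,1), X = 0.466.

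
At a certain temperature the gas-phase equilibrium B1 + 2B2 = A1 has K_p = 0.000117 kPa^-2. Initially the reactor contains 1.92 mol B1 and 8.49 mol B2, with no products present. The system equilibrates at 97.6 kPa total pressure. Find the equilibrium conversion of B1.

X = 0.406

Take 1.92 mol B1 as basis and let X be its fractional conversion, so ξ = 1.92X.
At extent ξ: n_B1 = 1.92 − 1.92X; n_B2 = 8.49 − 3.84X; n_A1 = 1.92X.
Summing: n_T = 10.4 − 3.84X.
With p_i = (n_i/n_T)P, K_p = p_A1 / (p_B1 p_B2^2).
This yields a degree-3 equation in X; solving on (0,1), X = 0.406.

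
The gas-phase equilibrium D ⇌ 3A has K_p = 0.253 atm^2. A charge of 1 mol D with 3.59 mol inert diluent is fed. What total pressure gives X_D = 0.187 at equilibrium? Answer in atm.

P = 5.36 atm

Basis: 1 mol D initially; let X = conversion of D. Extent ξ = X.
Moles: n_D = 1 − X; n_A = 3X; n_I = 3.59 (inert).
Summing: n_T = 4.59 + 2X.
K_p = p_A^3 / (p_D) with p_i = (n_i/n_T)·P.
At X = 0.187: the mole-fraction product g(X) = Π y_i^ν_i = 0.008813. Since K_p = g(X)·P^{2}, P = (K_p/g)^(1/2) = (0.253/0.008813)^(1/2) = 5.36 atm.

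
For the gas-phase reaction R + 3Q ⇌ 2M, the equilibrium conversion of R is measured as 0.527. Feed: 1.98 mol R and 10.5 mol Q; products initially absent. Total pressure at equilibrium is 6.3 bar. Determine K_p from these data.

K_p = 0.0316 bar^-2

Basis: 1.98 mol R initially; let X = conversion of R. Extent ξ = 1.98X.
Mole table: n_R = 1.98 − 1.98X; n_Q = 10.5 − 5.94X; n_M = 3.96X.
Summing: n_T = 12.5 − 3.96X.
At X = 0.527: n_R = 0.937, n_Q = 7.37, n_M = 2.09, n_T = 10.4.
p_i = (n_i/n_T)·P. K_p = p_M^2 / (p_R p_Q^3) = 0.0316 bar^-2.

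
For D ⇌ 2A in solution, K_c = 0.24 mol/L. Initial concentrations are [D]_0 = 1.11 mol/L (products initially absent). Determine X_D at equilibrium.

X = 0.207

Let X = conversion of D; extent ξ = 1.11·X mol/L.
Concentrations: [D] = 1.11 − 1.11X; [A] = 2.22X.
K_c = [A]^2 / ([D]).
Equating to 0.24 mol/L: the physical root is X = 0.207.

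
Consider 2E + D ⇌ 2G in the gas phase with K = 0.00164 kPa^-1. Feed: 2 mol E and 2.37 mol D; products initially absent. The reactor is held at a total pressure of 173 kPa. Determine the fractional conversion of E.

Let X = conversion of E (basis 2 mol E); extent of reaction ξ = X.
Mole table: n_E = 2 − 2X; n_D = 2.37 − X; n_G = 2X.
n_T = Σnᵢ = 4.37 − X.
With p_i = (n_i/n_T)P, K = p_G^2 / (p_E^2 p_D).
Setting this equal to 0.00164 kPa^-1 and taking the physical root (0 < X < 1) gives X = 0.276.

X = 0.276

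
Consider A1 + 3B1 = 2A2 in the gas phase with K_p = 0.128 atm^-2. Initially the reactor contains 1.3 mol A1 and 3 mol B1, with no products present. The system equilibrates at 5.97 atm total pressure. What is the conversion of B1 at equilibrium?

Take 3 mol B1 as basis and let X be its fractional conversion, so ξ = X.
Moles: n_A1 = 1.3 − X; n_B1 = 3 − 3X; n_A2 = 2X.
Summing: n_T = 4.3 − 2X.
y_i = n_i/n_T, p_i = y_i·P. K_p = p_A2^2 / (p_A1 p_B1^3).
Substituting and setting equal to 0.128 atm^-2 gives a polynomial in X; the root in (0,1) is X = 0.512.

X = 0.512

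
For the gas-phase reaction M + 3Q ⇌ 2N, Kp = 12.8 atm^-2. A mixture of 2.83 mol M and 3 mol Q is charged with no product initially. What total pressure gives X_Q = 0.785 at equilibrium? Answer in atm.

Let X = conversion of Q (basis 3 mol Q); extent of reaction ξ = X.
Mole table: n_M = 2.83 − X; n_Q = 3 − 3X; n_N = 2X.
Summing: n_T = 5.83 − 2X.
Kp = p_N^2 / (p_M p_Q^3) with p_i = (n_i/n_T)·P.
At X = 0.785: the mole-fraction product g(X) = Π y_i^ν_i = 81.52. Since Kp = g(X)·P^{-2}, P = (g/Kp)^(1/2) = (81.52/12.8)^(1/2) = 2.52 atm.

P = 2.52 atm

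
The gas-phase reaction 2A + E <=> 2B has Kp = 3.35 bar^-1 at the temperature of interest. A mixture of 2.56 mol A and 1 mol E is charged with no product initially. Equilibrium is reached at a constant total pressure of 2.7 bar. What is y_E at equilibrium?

Basis: 1 mol E initially; let X = conversion of E. Extent ξ = X.
Moles: n_A = 2.56 − 2X; n_E = 1 − X; n_B = 2X.
n_T = Σnᵢ = 3.56 − X.
y_i = n_i/n_T, p_i = y_i·P. Kp = p_B^2 / (p_A^2 p_E).
Substituting and setting equal to 3.35 bar^-1 gives a polynomial in X; the root in (0,1) is X = 0.652.
Then n_E = 0.348, n_T = 2.91, so y_E = 0.120.

y_E = 0.120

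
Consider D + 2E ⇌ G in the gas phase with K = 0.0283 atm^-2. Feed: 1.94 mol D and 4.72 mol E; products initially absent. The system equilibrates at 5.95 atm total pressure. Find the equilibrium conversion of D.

X = 0.296

Let X = conversion of D (basis 1.94 mol D); extent of reaction ξ = 1.94X.
At extent ξ: n_D = 1.94 − 1.94X; n_E = 4.72 − 3.88X; n_G = 1.94X.
Total moles n_T = 6.66 − 3.88X.
y_i = n_i/n_T, p_i = y_i·P. K = p_G / (p_D p_E^2).
Substituting and setting equal to 0.0283 atm^-2 gives a polynomial in X; the root in (0,1) is X = 0.296.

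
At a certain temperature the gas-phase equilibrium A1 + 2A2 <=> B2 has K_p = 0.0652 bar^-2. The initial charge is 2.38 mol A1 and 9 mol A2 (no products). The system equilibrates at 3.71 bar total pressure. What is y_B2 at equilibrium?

Let X = conversion of A1 (basis 2.38 mol A1); extent of reaction ξ = 2.38X.
Species balance: n_A1 = 2.38 − 2.38X; n_A2 = 9 − 4.76X; n_B2 = 2.38X.
n_T = Σnᵢ = 11.4 − 4.76X.
y_i = n_i/n_T, p_i = y_i·P. K_p = p_B2 / (p_A1 p_A2^2).
Setting this equal to 0.0652 bar^-2 and taking the physical root (0 < X < 1) gives X = 0.339.
Then n_B2 = 0.807, n_T = 9.77, so y_B2 = 0.083.

y_B2 = 0.083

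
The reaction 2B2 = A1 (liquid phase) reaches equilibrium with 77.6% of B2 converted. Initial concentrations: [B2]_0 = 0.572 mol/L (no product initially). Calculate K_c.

K_c = 13.5 L/mol

Let X = conversion of B2.
Concentrations: [B2] = 0.572 − 0.572X; [A1] = 0.286X.
At X = 0.776: [B2] = 0.128, [A1] = 0.222.
K_c = [A1] / ([B2]^2) = 13.5 L/mol.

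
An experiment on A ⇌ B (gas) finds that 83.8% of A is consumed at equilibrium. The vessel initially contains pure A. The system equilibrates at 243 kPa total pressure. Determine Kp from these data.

Kp = 5.17

Take 1 mol A as basis and let X be its fractional conversion, so ξ = X.
At extent ξ: n_A = 1 − X; n_B = X.
Total moles n_T = 1 (Δν = 0, constant).
At X = 0.838: n_A = 0.162, n_B = 0.838, n_T = 1.
p_i = (n_i/n_T)·P. Kp = p_B / (p_A) = 5.17.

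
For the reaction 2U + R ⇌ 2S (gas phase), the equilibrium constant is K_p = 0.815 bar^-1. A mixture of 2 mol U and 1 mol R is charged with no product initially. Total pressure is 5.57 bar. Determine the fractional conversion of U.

Basis: 2 mol U initially; let X = conversion of U. Extent ξ = X.
Moles: n_U = 2 − 2X; n_R = 1 − X; n_S = 2X.
Total moles n_T = 3 − X.
y_i = n_i/n_T, p_i = y_i·P. K_p = p_S^2 / (p_U^2 p_R).
Equating to 0.815 bar^-1 and solving on 0 < X < 1: X = 0.490.

X = 0.490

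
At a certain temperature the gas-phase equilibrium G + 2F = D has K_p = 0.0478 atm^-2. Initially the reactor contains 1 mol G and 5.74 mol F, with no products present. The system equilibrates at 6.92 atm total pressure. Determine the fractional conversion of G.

Let X = conversion of G (basis 1 mol G); extent of reaction ξ = X.
Moles: n_G = 1 − X; n_F = 5.74 − 2X; n_D = X.
Summing: n_T = 6.74 − 2X.
y_i = n_i/n_T, p_i = y_i·P. K_p = p_D / (p_G p_F^2).
Equating to 0.0478 atm^-2 and solving on 0 < X < 1: X = 0.606.

X = 0.606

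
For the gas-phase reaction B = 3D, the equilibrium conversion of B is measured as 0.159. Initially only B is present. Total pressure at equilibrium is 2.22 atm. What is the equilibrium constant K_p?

Take 1 mol B as basis and let X be its fractional conversion, so ξ = X.
Moles: n_B = 1 − X; n_D = 3X.
n_T = Σnᵢ = 1 + 2X.
At X = 0.159: n_B = 0.841, n_D = 0.477, n_T = 1.32.
p_i = (n_i/n_T)·P. K_p = p_D^3 / (p_B) = 0.366 atm^2.

K_p = 0.366 atm^2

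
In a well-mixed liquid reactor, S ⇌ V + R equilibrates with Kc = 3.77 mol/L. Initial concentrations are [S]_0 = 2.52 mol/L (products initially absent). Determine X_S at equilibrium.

X = 0.686

Let X = conversion of S; extent ξ = 2.52·X mol/L.
Concentrations: [S] = 2.52 − 2.52X; [V] = 2.52X; [R] = 2.52X.
Kc = [V] [R] / ([S]).
Solving Kc = 3.77 for X ∈ (0,1): X = 0.686.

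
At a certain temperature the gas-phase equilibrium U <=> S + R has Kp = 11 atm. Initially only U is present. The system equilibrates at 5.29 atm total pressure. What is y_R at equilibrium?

y_R = 0.451

Basis: 1 mol U initially; let X = conversion of U. Extent ξ = X.
Moles: n_U = 1 − X; n_S = X; n_R = X.
n_T = Σnᵢ = 1 + X.
y_i = n_i/n_T, p_i = y_i·P. Kp = p_S p_R / (p_U).
Equating to 11 atm and solving on 0 < X < 1: X = 0.822.
Then n_R = 0.822, n_T = 1.82, so y_R = 0.451.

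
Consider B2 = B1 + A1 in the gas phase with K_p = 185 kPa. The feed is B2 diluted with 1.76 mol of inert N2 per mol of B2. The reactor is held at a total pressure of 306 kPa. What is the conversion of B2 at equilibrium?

X = 0.741

Let X = conversion of B2 (basis 1 mol B2); extent of reaction ξ = X.
Mole table: n_B2 = 1 − X; n_B1 = X; n_A1 = X; n_I = 1.76 (inert).
n_T = Σnᵢ = 2.76 + X.
Mole fractions y_i = n_i/n_T; K_p = p_B1 p_A1 / (p_B2) with p_i = y_i·P.
This yields a degree-2 equation in X; solving on (0,1), X = 0.741.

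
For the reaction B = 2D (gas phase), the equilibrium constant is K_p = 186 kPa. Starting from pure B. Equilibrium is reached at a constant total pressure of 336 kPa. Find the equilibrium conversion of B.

Let X = conversion of B (basis 1 mol B); extent of reaction ξ = X.
At extent ξ: n_B = 1 − X; n_D = 2X.
Total moles n_T = 1 + X.
y_i = n_i/n_T, p_i = y_i·P. K_p = p_D^2 / (p_B).
This yields a degree-2 equation in X; solving on (0,1), X = 0.349.

X = 0.349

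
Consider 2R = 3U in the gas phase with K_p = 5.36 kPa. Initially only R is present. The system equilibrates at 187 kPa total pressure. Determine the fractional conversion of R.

X = 0.184

Basis: 1 mol R initially; let X = conversion of R. Extent ξ = 0.5X.
At extent ξ: n_R = 1 − X; n_U = 1.5X.
Total moles n_T = 1 + 0.5X.
With p_i = (n_i/n_T)P, K_p = p_U^3 / (p_R^2).
Equating to 5.36 kPa and solving on 0 < X < 1: X = 0.184.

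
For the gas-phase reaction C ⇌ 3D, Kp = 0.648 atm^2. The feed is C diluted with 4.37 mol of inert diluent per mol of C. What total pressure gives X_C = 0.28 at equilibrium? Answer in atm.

Basis: 1 mol C initially; let X = conversion of C. Extent ξ = X.
At extent ξ: n_C = 1 − X; n_D = 3X; n_I = 4.37 (inert).
Summing: n_T = 5.37 + 2X.
Kp = p_D^3 / (p_C) with p_i = (n_i/n_T)·P.
At X = 0.28: the mole-fraction product g(X) = Π y_i^ν_i = 0.02341. Since Kp = g(X)·P^{2}, P = (Kp/g)^(1/2) = (0.648/0.02341)^(1/2) = 5.26 atm.

P = 5.26 atm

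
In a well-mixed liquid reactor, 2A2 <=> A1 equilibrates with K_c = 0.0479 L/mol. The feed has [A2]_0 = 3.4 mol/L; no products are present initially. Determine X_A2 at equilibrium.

Let X = conversion of A2; extent ξ = 3.4X/2 mol/L.
Concentrations: [A2] = 3.4 − 3.4X; [A1] = 1.7X.
K_c = [A1] / ([A2]^2).
Setting equal to 0.0479 and solving for X on (0,1) gives X = 0.206.

X = 0.206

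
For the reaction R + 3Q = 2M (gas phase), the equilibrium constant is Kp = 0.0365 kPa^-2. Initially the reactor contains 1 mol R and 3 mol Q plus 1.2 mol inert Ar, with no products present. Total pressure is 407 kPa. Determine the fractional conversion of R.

Take 1 mol R as basis and let X be its fractional conversion, so ξ = X.
At extent ξ: n_R = 1 − X; n_Q = 3 − 3X; n_M = 2X; n_I = 1.2 (inert).
Total moles n_T = 5.2 − 2X.
y_i = n_i/n_T, p_i = y_i·P. Kp = p_M^2 / (p_R p_Q^3).
This yields a degree-4 equation in X; solving on (0,1), X = 0.878.

X = 0.878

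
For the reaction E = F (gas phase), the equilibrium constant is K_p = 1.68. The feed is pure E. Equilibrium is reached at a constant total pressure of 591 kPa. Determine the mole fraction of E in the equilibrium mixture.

Let X = conversion of E (basis 1 mol E); extent of reaction ξ = X.
Mole table: n_E = 1 − X; n_F = X.
Since Δν = 0, n_T = 1 throughout.
y_i = n_i/n_T, p_i = y_i·P. K_p = p_F / (p_E).
Equating to 1.68 and solving on 0 < X < 1: X = 0.627.
Then n_E = 0.373, n_T = 1, so y_E = 0.373.

y_E = 0.373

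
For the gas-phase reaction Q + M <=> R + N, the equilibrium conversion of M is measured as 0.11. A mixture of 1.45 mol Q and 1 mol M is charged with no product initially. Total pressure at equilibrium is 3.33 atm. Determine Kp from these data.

Kp = 0.0101

Basis: 1 mol M initially; let X = conversion of M. Extent ξ = X.
At extent ξ: n_Q = 1.45 − X; n_M = 1 − X; n_R = X; n_N = X.
n_T stays at 2.45 (no change in mole number).
At X = 0.11: n_Q = 1.34, n_M = 0.89, n_R = 0.11, n_N = 0.11, n_T = 2.45.
p_i = (n_i/n_T)·P. Kp = p_R p_N / (p_Q p_M) = 0.0101.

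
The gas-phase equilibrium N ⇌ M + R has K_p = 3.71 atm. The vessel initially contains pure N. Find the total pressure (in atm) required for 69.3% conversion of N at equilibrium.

Take 1 mol N as basis and let X be its fractional conversion, so ξ = X.
Moles: n_N = 1 − X; n_M = X; n_R = X.
n_T = Σnᵢ = 1 + X.
K_p = p_M p_R / (p_N) with p_i = (n_i/n_T)·P.
At X = 0.693: the mole-fraction product g(X) = Π y_i^ν_i = 0.924. Since K_p = g(X)·P^{1}, P = (K_p/g)^(1/1) = (3.71/0.924)^(1/1) = 4.02 atm.

P = 4.02 atm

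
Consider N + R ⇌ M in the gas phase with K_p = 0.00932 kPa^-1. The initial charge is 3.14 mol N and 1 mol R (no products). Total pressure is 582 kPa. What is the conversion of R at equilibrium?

Take 1 mol R as basis and let X be its fractional conversion, so ξ = X.
Moles: n_N = 3.14 − X; n_R = 1 − X; n_M = X.
n_T = Σnᵢ = 4.14 − X.
With p_i = (n_i/n_T)P, K_p = p_M / (p_N p_R).
Substituting and setting equal to 0.00932 kPa^-1 gives a polynomial in X; the root in (0,1) is X = 0.792.

X = 0.792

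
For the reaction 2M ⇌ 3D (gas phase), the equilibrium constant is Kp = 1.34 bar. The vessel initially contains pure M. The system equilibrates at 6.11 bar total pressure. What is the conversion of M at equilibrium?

Basis: 1 mol M initially; let X = conversion of M. Extent ξ = 0.5X.
Mole table: n_M = 1 − X; n_D = 1.5X.
Summing: n_T = 1 + 0.5X.
Mole fractions y_i = n_i/n_T; Kp = p_D^3 / (p_M^2) with p_i = y_i·P.
This yields a degree-3 equation in X; solving on (0,1), X = 0.325.

X = 0.325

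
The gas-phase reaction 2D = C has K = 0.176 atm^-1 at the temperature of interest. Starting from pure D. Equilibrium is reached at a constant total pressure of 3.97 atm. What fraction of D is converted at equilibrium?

Let X = conversion of D (basis 1 mol D); extent of reaction ξ = 0.5X.
Species balance: n_D = 1 − X; n_C = 0.5X.
Total moles n_T = 1 − 0.5X.
With p_i = (n_i/n_T)P, K = p_C / (p_D^2).
Setting this equal to 0.176 atm^-1 and taking the physical root (0 < X < 1) gives X = 0.487.

X = 0.487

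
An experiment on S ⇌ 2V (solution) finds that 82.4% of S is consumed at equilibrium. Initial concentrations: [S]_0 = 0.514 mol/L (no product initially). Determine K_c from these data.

K_c = 7.93 mol/L

Let X = conversion of S.
Concentrations: [S] = 0.514 − 0.514X; [V] = 1.03X.
At X = 0.824: [S] = 0.0905, [V] = 0.847.
K_c = [V]^2 / ([S]) = 7.93 mol/L.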